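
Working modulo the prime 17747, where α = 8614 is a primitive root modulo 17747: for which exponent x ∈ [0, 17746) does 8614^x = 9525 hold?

Baby-step giant-step with m = ceil(sqrt(17746)) = 134.
Baby table (8614^j mod 17747 for j=0..133):
  0:1  1:8614  2:789  3:17092  4:1376  5:15615  6:3097  7:3817
  8:12194  9:12370  10:2192  11:16827  12:8029  13:1747  14:16949  15:11864
  16:9270  17:8027  18:2266  19:15371  20:13174  21:6518  22:12291  23:13819
  24:7737  25:6533  26:17272  27:7907  28:15659  29:9426  30:3039  31:1121
  32:1926  33:14866  34:11119  35:16254  36:5873  37:11072  38:1830  39:4284
  40:6363  41:8146  42:15753  43:2780  44:6217  45:10539  46:7041  47:9675
  48:538  49:2365  50:16301  51:2550  52:12661  53:6539  54:15715  55:12641
  56:11729  57:17682  58:7994  59:1956  60:7081  61:17042  62:14351  63:11659
  64:353  65:6005  66:12312  67:17243  68:6559  69:10525  70:10674  71:16376
  72:9708  73:848  74:10655  75:12433  76:12464  77:13293  78:2258  79:17447
  80:6862  81:11758  82:1283  83:13128  84:708  85:11491  86:8455  87:15429
  88:15870  89:16786  90:9795  91:4892  92:8310  93:8689  94:7947  95:5279
  96:5492  97:12333  98:2920  99:5381  100:14517  101:4076  102:7098  103:3757
  104:10017  105:524  106:5998  107:5255  108:11720  109:11144  110:893  111:7851
  112:12444  113:736  114:4225  115:12800  116:14836  117:1157  118:10331  119:7776
  120:5286  121:12549  122:109  123:16082  124:15013  125:17340  126:8008  127:16070
  128:380  129:7872  130:15868  131:17305  132:8217  133:6202
Giant step factor: 8614^(-134) ≡ 10023 (mod 17747).
Scan 9525·10023^i mod 17747 for i = 0, 1, …:
  i=0: 9525   i=1: 7962   i=2: 12614   i=3: 494
  i=4: 17696   i=5: 3490   i=6: 933   i=7: 16537
  i=8: 11118   i=9: 2301     …   i=29: 3697
  i=30: 17042
Match at i=30, j=61: x = 30·134 + 61 = 4081.

4081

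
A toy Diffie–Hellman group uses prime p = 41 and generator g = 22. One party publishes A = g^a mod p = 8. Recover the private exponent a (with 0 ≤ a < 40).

22

Successive powers of 22 modulo 41:
  22^0=1  22^1=22  22^2=33  22^3=29  22^4=23  22^5=14
  22^6=21  22^7=11  22^8=37  22^9=35  22^10=32  22^11=7
  22^12=31  22^13=26  22^14=39  22^15=38  22^16=16  22^17=24
  22^18=36  22^19=13  22^20=40  22^21=19  22^22=8
So 22^22 ≡ 8 (mod 41), giving a = 22.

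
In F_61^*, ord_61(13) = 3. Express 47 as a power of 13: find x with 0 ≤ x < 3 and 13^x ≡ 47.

2

Successive powers of 13 modulo 61:
  13^0=1  13^1=13  13^2=47
So 13^2 ≡ 47 (mod 61), giving x = 2.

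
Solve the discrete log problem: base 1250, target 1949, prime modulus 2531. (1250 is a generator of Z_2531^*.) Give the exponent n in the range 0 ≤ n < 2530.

Baby-step giant-step with m = ceil(sqrt(2530)) = 51.
Baby table (1250^j mod 2531 for j=0..50):
  0:1  1:1250  2:873  3:389  4:298  5:443  6:1992  7:2027
  8:219  9:402  10:1362  11:1668  12:1987  13:839  14:916  15:988
  16:2403  17:1984  18:2151  19:828  20:2352  21:1509  22:655  23:1237
  24:2340  25:1695  26:303  27:1631  28:1295  29:1441  30:1709  31:86
  32:1198  33:1679  34:551  35:318  36:133  37:1735  38:2214  39:1117
  40:1669  41:706  42:1712  43:1305  44:1286  45:315  46:1445  47:1647
  48:1047  49:223  50:340
Giant step factor: 1250^(-51) ≡ 1302 (mod 2531).
Scan 1949·1302^i mod 2531 for i = 0, 1, …:
  i=0: 1949   i=1: 1536   i=2: 382   i=3: 1288
  i=4: 1454   i=5: 2451   i=6: 2142   i=7: 2253
  i=8: 2508   i=9: 426     …   i=29: 798
  i=30: 1286
Match at i=30, j=44: n = 30·51 + 44 = 1574.

1574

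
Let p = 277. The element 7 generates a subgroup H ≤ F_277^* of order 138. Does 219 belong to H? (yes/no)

no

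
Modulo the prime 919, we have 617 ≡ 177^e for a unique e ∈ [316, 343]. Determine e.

Compute 177^316 mod 919 = 563, then multiply by 177 repeatedly:
  177^316=563  177^317=399  177^318=779  177^319=33  177^320=327
  177^321=901  177^322=490  177^323=344  177^324=234  177^325=63
  177^326=123  177^327=634  177^328=100  177^329=239  177^330=29
  177^331=538  177^332=569  177^333=542  177^334=358  177^335=874
  177^336=306  177^337=860  177^338=585  177^339=617
Found 617 at exponent 339.

339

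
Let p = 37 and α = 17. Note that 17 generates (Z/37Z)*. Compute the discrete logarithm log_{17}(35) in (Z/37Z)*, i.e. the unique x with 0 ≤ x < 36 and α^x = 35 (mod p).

Successive powers of 17 modulo 37:
  17^0=1  17^1=17  17^2=30  17^3=29  17^4=12  17^5=19
  17^6=27  17^7=15  17^8=33  17^9=6  17^10=28  17^11=32
  17^12=26  17^13=35
So 17^13 ≡ 35 (mod 37), giving x = 13.

13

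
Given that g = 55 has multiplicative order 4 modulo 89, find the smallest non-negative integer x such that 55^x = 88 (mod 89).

2

Successive powers of 55 modulo 89:
  55^0=1  55^1=55  55^2=88
So 55^2 ≡ 88 (mod 89), giving x = 2.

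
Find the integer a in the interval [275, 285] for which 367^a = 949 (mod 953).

Compute 367^275 mod 953 = 35, then multiply by 367 repeatedly:
  367^275=35  367^276=456  367^277=577  367^278=193  367^279=309
  367^280=949
Found 949 at exponent 280.

280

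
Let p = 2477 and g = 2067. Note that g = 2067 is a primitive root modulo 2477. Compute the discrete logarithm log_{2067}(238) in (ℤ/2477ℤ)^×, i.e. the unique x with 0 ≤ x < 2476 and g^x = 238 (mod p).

Baby-step giant-step with m = ceil(sqrt(2476)) = 50.
Baby table (2067^j mod 2477 for j=0..49):
  0:1  1:2067  2:2141  3:1525  4:1431  5:339  6:2199  7:38
  8:1759  9:2094  10:979  11:2361  12:497  13:1821  14:1444  15:2440
  16:308  17:47  18:546  19:1547  20:2319  21:378  22:1071  23:1796
  24:1786  25:932  26:1815  27:1427  28:1979  29:1066  30:1369  31:989
  32:738  33:2091  34:2209  35:892  36:876  37:5  38:427  39:797
  40:194  41:2201  42:1695  43:1087  44:190  45:1364  46:562  47:2418
  48:1897  49:8
Giant step factor: 2067^(-50) ≡ 765 (mod 2477).
Scan 238·765^i mod 2477 for i = 0, 1, …:
  i=0: 238   i=1: 1249   i=2: 1840   i=3: 664
  i=4: 175   i=5: 117   i=6: 333   i=7: 2091
Match at i=7, j=33: x = 7·50 + 33 = 383.

383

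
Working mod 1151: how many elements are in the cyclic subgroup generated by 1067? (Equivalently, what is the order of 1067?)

1150

The order of 1067 must divide p − 1 = 1150 = 2 · 5^2 · 23.
Divisors: 1, 2, 5, 10, 23, 25, 46, 50, 115, 230, 575, 1150.
Check each in increasing order: 1067^1 ≡ 1067;  1067^2 ≡ 150;  1067^5 ≡ 1093;  1067^10 ≡ 1062;  1067^23 ≡ 912;  1067^25 ≡ 982;  1067^46 ≡ 722;  1067^50 ≡ 937;  1067^115 ≡ 817;  1067^230 ≡ 1060;  1067^575 ≡ 1150;  1067^1150 ≡ 1.
Smallest exponent giving 1 is 1150.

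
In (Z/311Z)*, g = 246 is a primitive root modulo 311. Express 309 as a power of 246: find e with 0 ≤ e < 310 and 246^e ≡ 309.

Baby-step giant-step with m = ceil(sqrt(310)) = 18.
Baby table (246^j mod 311 for j=0..17):
  0:1  1:246  2:182  3:299  4:158  5:304  6:144  7:281
  8:84  9:138  10:49  11:236  12:210  13:34  14:278  15:279
  16:214  17:85
Giant step factor: 246^(-18) ≡ 98 (mod 311).
Scan 309·98^i mod 311 for i = 0, 1, …:
  i=0: 309   i=1: 115   i=2: 74   i=3: 99
  i=4: 61   i=5: 69   i=6: 231   i=7: 246
Match at i=7, j=1: e = 7·18 + 1 = 127.

127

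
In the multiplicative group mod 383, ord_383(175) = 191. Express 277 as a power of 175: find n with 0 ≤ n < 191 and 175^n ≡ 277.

Baby-step giant-step with m = ceil(sqrt(191)) = 14.
Baby table (175^j mod 383 for j=0..13):
  0:1  1:175  2:368  3:56  4:225  5:309  6:72  7:344
  8:69  9:202  10:114  11:34  12:205  13:256
Giant step factor: 175^(-14) ≡ 174 (mod 383).
Scan 277·174^i mod 383 for i = 0, 1, …:
  i=0: 277   i=1: 323   i=2: 284   i=3: 9
  i=4: 34
Match at i=4, j=11: n = 4·14 + 11 = 67.

67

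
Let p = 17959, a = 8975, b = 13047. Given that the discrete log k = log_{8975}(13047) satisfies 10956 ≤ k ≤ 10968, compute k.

10960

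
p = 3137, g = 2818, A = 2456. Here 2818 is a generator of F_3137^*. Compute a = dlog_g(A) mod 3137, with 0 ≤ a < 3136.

Baby-step giant-step with m = ceil(sqrt(3136)) = 56.
Baby table (2818^j mod 3137 for j=0..55):
  0:1  1:2818  2:1377  3:3054  4:1381  5:1778  6:615  7:1446
  8:3002  9:2284  10:2325  11:1794  12:1785  13:1519  14:1674  15:2421
  16:2540  17:2223  18:2962  19:2496  20:574  21:1977  22:3011  23:2550
  24:2170  25:1047  26:1666  27:1836  28:935  29:2887  30:1325  31:820
  32:1928  33:2957  34:954  35:3100  36:2392  37:2380  38:3071  39:2232
  40:91  41:2341  42:2964  43:1858  44:191  45:1811  46:2636  47:2969
  48:263  49:802  50:1396  51:130  52:2448  53:201  54:1758  55:721
Giant step factor: 2818^(-56) ≡ 1053 (mod 3137).
Scan 2456·1053^i mod 3137 for i = 0, 1, …:
  i=0: 2456   i=1: 1280   i=2: 2067   i=3: 2610
  i=4: 318   i=5: 2332   i=6: 2462   i=7: 1324
  i=8: 1344   i=9: 445     …   i=16: 2820
  i=17: 1858
Match at i=17, j=43: a = 17·56 + 43 = 995.

995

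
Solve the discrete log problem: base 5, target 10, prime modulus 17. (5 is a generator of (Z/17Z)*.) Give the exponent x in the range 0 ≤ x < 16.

7

Successive powers of 5 modulo 17:
  5^0=1  5^1=5  5^2=8  5^3=6  5^4=13  5^5=14
  5^6=2  5^7=10
So 5^7 ≡ 10 (mod 17), giving x = 7.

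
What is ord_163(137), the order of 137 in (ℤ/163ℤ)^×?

The order of 137 must divide p − 1 = 162 = 2 · 3^4.
Divisors: 1, 2, 3, 6, 9, 18, 27, 54, 81, 162.
Check each in increasing order: 137^1 ≡ 137;  137^2 ≡ 24;  137^3 ≡ 28;  137^6 ≡ 132;  137^9 ≡ 110;  137^18 ≡ 38;  137^27 ≡ 105;  137^54 ≡ 104;  137^81 ≡ 162;  137^162 ≡ 1.
Smallest exponent giving 1 is 162.

162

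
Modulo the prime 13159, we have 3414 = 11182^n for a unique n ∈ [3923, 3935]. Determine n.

Compute 11182^3923 mod 13159 = 6954, then multiply by 11182 repeatedly:
  11182^3923=6954  11182^3924=3097  11182^3925=9325  11182^3926=234  11182^3927=11106
  11182^3928=5809  11182^3929=3414
Found 3414 at exponent 3929.

3929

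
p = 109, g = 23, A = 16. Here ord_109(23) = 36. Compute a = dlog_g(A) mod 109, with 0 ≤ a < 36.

Successive powers of 23 modulo 109:
  23^0=1  23^1=23  23^2=93  23^3=68  23^4=38  23^5=2
  23^6=46  23^7=77  23^8=27  23^9=76  23^10=4  23^11=92
  23^12=45  23^13=54  23^14=43  23^15=8  23^16=75  23^17=90
  23^18=108  23^19=86  23^20=16
So 23^20 ≡ 16 (mod 109), giving a = 20.

20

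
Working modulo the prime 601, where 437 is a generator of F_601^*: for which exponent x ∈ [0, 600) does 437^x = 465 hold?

367

Baby-step giant-step with m = ceil(sqrt(600)) = 25.
Baby table (437^j mod 601 for j=0..24):
  0:1  1:437  2:452  3:396  4:565  5:495  6:556  7:168
  8:94  9:210  10:418  11:563  12:222  13:253  14:578  15:166
  16:422  17:508  18:227  19:34  20:434  21:343  22:242  23:579
  24:2
Giant step factor: 437^(-25) ≡ 295 (mod 601).
Scan 465·295^i mod 601 for i = 0, 1, …:
  i=0: 465   i=1: 147   i=2: 93   i=3: 390
  i=4: 259   i=5: 78   i=6: 172   i=7: 256
  i=8: 395   i=9: 532     …   i=13: 454
  i=14: 508
Match at i=14, j=17: x = 14·25 + 17 = 367.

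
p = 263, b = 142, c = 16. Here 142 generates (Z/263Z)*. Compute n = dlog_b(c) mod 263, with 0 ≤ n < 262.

198

Baby-step giant-step with m = ceil(sqrt(262)) = 17.
Baby table (142^j mod 263 for j=0..16):
  0:1  1:142  2:176  3:7  4:205  5:180  6:49  7:120
  8:208  9:80  10:51  11:141  12:34  13:94  14:198  15:238
  16:132
Giant step factor: 142^(-17) ≡ 163 (mod 263).
Scan 16·163^i mod 263 for i = 0, 1, …:
  i=0: 16   i=1: 241   i=2: 96   i=3: 131
  i=4: 50   i=5: 260   i=6: 37   i=7: 245
  i=8: 222   i=9: 155   i=10: 17   i=11: 141
Match at i=11, j=11: n = 11·17 + 11 = 198.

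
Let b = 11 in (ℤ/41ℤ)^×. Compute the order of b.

40

The order of 11 must divide p − 1 = 40 = 2^3 · 5.
Divisors: 1, 2, 4, 5, 8, 10, 20, 40.
Check each in increasing order: 11^1 ≡ 11;  11^2 ≡ 39;  11^4 ≡ 4;  11^5 ≡ 3;  11^8 ≡ 16;  11^10 ≡ 9;  11^20 ≡ 40;  11^40 ≡ 1.
Smallest exponent giving 1 is 40.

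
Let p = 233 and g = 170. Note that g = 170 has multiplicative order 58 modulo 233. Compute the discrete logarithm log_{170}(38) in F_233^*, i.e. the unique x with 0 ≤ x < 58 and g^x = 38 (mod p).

32

Baby-step giant-step with m = ceil(sqrt(58)) = 8.
Baby table (170^j mod 233 for j=0..7):
  0:1  1:170  2:8  3:195  4:64  5:162  6:46  7:131
Giant step factor: 170^(-8) ≡ 126 (mod 233).
Scan 38·126^i mod 233 for i = 0, 1, …:
  i=0: 38   i=1: 128   i=2: 51   i=3: 135
  i=4: 1
Match at i=4, j=0: x = 4·8 + 0 = 32.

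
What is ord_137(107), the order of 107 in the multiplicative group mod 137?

68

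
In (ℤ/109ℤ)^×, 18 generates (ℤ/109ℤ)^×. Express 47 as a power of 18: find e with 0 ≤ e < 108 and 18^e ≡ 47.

37

Baby-step giant-step with m = ceil(sqrt(108)) = 11.
Baby table (18^j mod 109 for j=0..10):
  0:1  1:18  2:106  3:55  4:9  5:53  6:82  7:59
  8:81  9:41  10:84
Giant step factor: 18^(-11) ≡ 70 (mod 109).
Scan 47·70^i mod 109 for i = 0, 1, …:
  i=0: 47   i=1: 20   i=2: 92   i=3: 9
Match at i=3, j=4: e = 3·11 + 4 = 37.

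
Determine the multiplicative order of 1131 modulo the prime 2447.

The order of 1131 must divide p − 1 = 2446 = 2 · 1223.
Divisors: 1, 2, 1223, 2446.
Check each in increasing order: 1131^1 ≡ 1131;  1131^2 ≡ 1827;  1131^1223 ≡ 2446;  1131^2446 ≡ 1.
Smallest exponent giving 1 is 2446.

2446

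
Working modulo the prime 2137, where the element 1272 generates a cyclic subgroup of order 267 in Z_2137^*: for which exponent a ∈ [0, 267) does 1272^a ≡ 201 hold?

Baby-step giant-step with m = ceil(sqrt(267)) = 17.
Baby table (1272^j mod 2137 for j=0..16):
  0:1  1:1272  2:275  3:1469  4:830  5:82  6:1728  7:1180
  8:786  9:1813  10:313  11:654  12:595  13:342  14:1213  15:22
  16:203
Giant step factor: 1272^(-17) ≡ 663 (mod 2137).
Scan 201·663^i mod 2137 for i = 0, 1, …:
  i=0: 201   i=1: 769   i=2: 1241   i=3: 38
  i=4: 1687   i=5: 830
Match at i=5, j=4: a = 5·17 + 4 = 89.

89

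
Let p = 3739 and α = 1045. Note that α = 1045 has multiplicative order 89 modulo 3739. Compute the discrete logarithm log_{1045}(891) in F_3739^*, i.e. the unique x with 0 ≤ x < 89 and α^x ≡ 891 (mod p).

Baby-step giant-step with m = ceil(sqrt(89)) = 10.
Baby table (1045^j mod 3739 for j=0..9):
  0:1  1:1045  2:237  3:891  4:84  5:1783  6:1213  7:64
  8:3317  9:212
Giant step factor: 1045^(-10) ≡ 880 (mod 3739).
Scan 891·880^i mod 3739 for i = 0, 1, …:
  i=0: 891
Match at i=0, j=3: x = 0·10 + 3 = 3.

3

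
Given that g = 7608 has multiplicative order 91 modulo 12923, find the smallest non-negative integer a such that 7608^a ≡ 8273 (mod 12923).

89

Baby-step giant-step with m = ceil(sqrt(91)) = 10.
Baby table (7608^j mod 12923 for j=0..9):
  0:1  1:7608  2:12470  3:4017  4:11364  5:2442  6:8385  7:5152
  8:957  9:5207
Giant step factor: 7608^(-10) ≡ 8705 (mod 12923).
Scan 8273·8705^i mod 12923 for i = 0, 1, …:
  i=0: 8273   i=1: 9509   i=2: 4030   i=3: 8128
  i=4: 815   i=5: 12771   i=6: 7909   i=7: 7024
  i=8: 5207
Match at i=8, j=9: a = 8·10 + 9 = 89.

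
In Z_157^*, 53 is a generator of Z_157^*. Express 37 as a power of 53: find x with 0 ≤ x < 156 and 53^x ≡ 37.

76

Baby-step giant-step with m = ceil(sqrt(156)) = 13.
Baby table (53^j mod 157 for j=0..12):
  0:1  1:53  2:140  3:41  4:132  5:88  6:111  7:74
  8:154  9:155  10:51  11:34  12:75
Giant step factor: 53^(-13) ≡ 22 (mod 157).
Scan 37·22^i mod 157 for i = 0, 1, …:
  i=0: 37   i=1: 29   i=2: 10   i=3: 63
  i=4: 130   i=5: 34
Match at i=5, j=11: x = 5·13 + 11 = 76.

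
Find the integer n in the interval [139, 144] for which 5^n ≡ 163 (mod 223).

141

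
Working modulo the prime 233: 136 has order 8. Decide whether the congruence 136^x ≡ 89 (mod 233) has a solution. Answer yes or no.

⟨136⟩ has order 8; its elements mod 233 are {1, 12, 89, 97, 136, 144, 221, 232}.
89 is in this set.

yes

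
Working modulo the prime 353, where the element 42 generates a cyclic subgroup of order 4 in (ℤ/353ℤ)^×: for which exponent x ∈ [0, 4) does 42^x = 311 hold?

Successive powers of 42 modulo 353:
  42^0=1  42^1=42  42^2=352  42^3=311
So 42^3 ≡ 311 (mod 353), giving x = 3.

3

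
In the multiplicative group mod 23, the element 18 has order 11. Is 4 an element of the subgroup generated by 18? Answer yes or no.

yes

⟨18⟩ has order 11; its elements mod 23 are {1, 2, 3, 4, 6, 8, 9, 12, 13, 16, 18}.
4 is in this set.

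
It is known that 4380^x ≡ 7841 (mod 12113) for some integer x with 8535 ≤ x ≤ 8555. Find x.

Compute 4380^8535 mod 12113 = 5693, then multiply by 4380 repeatedly:
  4380^8535=5693  4380^8536=6786  4380^8537=9491  4380^8538=10877  4380^8539=831
  4380^8540=5880  4380^8541=2162  4380^8542=9307  4380^8543=4415  4380^8544=5352
  4380^8545=3105  4380^8546=9114  4380^8547=6985  4380^8548=8975  4380^8549=3815
  4380^8550=5873  4380^8551=7841
Found 7841 at exponent 8551.

8551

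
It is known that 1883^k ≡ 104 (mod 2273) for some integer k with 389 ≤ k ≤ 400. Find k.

395

Compute 1883^389 mod 2273 = 1417, then multiply by 1883 repeatedly:
  1883^389=1417  1883^390=1982  1883^391=2113  1883^392=1029  1883^393=1011
  1883^394=1212  1883^395=104
Found 104 at exponent 395.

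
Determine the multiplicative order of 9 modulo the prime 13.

The order of 9 must divide p − 1 = 12 = 2^2 · 3.
Divisors: 1, 2, 3, 4, 6, 12.
Check each in increasing order: 9^1 ≡ 9;  9^2 ≡ 3;  9^3 ≡ 1.
Smallest exponent giving 1 is 3.

3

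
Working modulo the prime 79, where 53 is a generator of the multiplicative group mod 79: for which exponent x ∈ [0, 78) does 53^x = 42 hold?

20

Baby-step giant-step with m = ceil(sqrt(78)) = 9.
Baby table (53^j mod 79 for j=0..8):
  0:1  1:53  2:44  3:41  4:40  5:66  6:22  7:60
  8:20
Giant step factor: 53^(-9) ≡ 12 (mod 79).
Scan 42·12^i mod 79 for i = 0, 1, …:
  i=0: 42   i=1: 30   i=2: 44
Match at i=2, j=2: x = 2·9 + 2 = 20.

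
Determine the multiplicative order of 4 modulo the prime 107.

53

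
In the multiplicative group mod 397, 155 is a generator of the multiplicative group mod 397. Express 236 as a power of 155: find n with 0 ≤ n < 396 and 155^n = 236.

157

Baby-step giant-step with m = ceil(sqrt(396)) = 20.
Baby table (155^j mod 397 for j=0..19):
  0:1  1:155  2:205  3:15  4:340  5:296  6:225  7:336
  8:73  9:199  10:276  11:301  12:206  13:170  14:148  15:311
  16:168  17:235  18:298  19:138
Giant step factor: 155^(-20) ≡ 306 (mod 397).
Scan 236·306^i mod 397 for i = 0, 1, …:
  i=0: 236   i=1: 359   i=2: 282   i=3: 143
  i=4: 88   i=5: 329   i=6: 233   i=7: 235
Match at i=7, j=17: n = 7·20 + 17 = 157.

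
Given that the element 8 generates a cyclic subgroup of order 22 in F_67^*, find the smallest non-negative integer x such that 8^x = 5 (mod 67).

Successive powers of 8 modulo 67:
  8^0=1  8^1=8  8^2=64  8^3=43  8^4=9  8^5=5
So 8^5 ≡ 5 (mod 67), giving x = 5.

5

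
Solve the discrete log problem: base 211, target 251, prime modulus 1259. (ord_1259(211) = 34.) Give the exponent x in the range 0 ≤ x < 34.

Successive powers of 211 modulo 1259:
  211^0=1  211^1=211  211^2=456  211^3=532  211^4=201  211^5=864
  211^6=1008  211^7=1176  211^8=113  211^9=1181  211^10=1168  211^11=943
  211^12=51  211^13=689  211^14=594  211^15=693  211^16=179  211^17=1258
  211^18=1048  211^19=803  211^20=727  211^21=1058  211^22=395  211^23=251
So 211^23 ≡ 251 (mod 1259), giving x = 23.

23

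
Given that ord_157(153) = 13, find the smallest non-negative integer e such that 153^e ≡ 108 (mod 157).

11

Successive powers of 153 modulo 157:
  153^0=1  153^1=153  153^2=16  153^3=93  153^4=99  153^5=75
  153^6=14  153^7=101  153^8=67  153^9=46  153^10=130  153^11=108
So 153^11 ≡ 108 (mod 157), giving e = 11.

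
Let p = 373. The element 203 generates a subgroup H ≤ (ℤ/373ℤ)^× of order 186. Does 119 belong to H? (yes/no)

119 ∈ ⟨203⟩ iff 119^186 ≡ 1 (mod 373), since |⟨203⟩| = 186.
119^186 mod 373 = 1.
Since 1 = 1, 119 lies in the subgroup.

yes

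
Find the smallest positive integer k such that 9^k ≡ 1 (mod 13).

The order of 9 must divide p − 1 = 12 = 2^2 · 3.
Divisors: 1, 2, 3, 4, 6, 12.
Check each in increasing order: 9^1 ≡ 9;  9^2 ≡ 3;  9^3 ≡ 1.
Smallest exponent giving 1 is 3.

3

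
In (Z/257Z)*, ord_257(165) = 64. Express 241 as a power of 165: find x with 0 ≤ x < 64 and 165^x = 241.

48

Baby-step giant-step with m = ceil(sqrt(64)) = 8.
Baby table (165^j mod 257 for j=0..7):
  0:1  1:165  2:240  3:22  4:32  5:140  6:227  7:190
Giant step factor: 165^(-8) ≡ 64 (mod 257).
Scan 241·64^i mod 257 for i = 0, 1, …:
  i=0: 241   i=1: 4   i=2: 256   i=3: 193
  i=4: 16   i=5: 253   i=6: 1
Match at i=6, j=0: x = 6·8 + 0 = 48.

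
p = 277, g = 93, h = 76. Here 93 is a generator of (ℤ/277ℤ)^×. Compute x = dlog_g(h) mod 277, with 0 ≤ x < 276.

54

Baby-step giant-step with m = ceil(sqrt(276)) = 17.
Baby table (93^j mod 277 for j=0..16):
  0:1  1:93  2:62  3:226  4:243  5:162  6:108  7:72
  8:48  9:32  10:206  11:45  12:30  13:20  14:198  15:132
  16:88
Giant step factor: 93^(-17) ≡ 266 (mod 277).
Scan 76·266^i mod 277 for i = 0, 1, …:
  i=0: 76   i=1: 272   i=2: 55   i=3: 226
Match at i=3, j=3: x = 3·17 + 3 = 54.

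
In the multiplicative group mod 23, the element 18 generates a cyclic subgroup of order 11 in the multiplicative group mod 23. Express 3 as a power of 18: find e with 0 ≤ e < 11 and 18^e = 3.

5

Successive powers of 18 modulo 23:
  18^0=1  18^1=18  18^2=2  18^3=13  18^4=4  18^5=3
So 18^5 ≡ 3 (mod 23), giving e = 5.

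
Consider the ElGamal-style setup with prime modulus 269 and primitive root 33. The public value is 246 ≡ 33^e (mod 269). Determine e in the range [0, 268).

178

Baby-step giant-step with m = ceil(sqrt(268)) = 17.
Baby table (33^j mod 269 for j=0..16):
  0:1  1:33  2:13  3:160  4:169  5:197  6:45  7:140
  8:47  9:206  10:73  11:257  12:142  13:113  14:232  15:124
  16:57
Giant step factor: 33^(-17) ≡ 134 (mod 269).
Scan 246·134^i mod 269 for i = 0, 1, …:
  i=0: 246   i=1: 146   i=2: 196   i=3: 171
  i=4: 49   i=5: 110   i=6: 214   i=7: 162
  i=8: 188   i=9: 175   i=10: 47
Match at i=10, j=8: e = 10·17 + 8 = 178.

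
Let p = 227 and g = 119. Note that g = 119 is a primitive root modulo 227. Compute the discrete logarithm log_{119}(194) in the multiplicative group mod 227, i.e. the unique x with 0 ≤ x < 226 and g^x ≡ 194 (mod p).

99

Baby-step giant-step with m = ceil(sqrt(226)) = 16.
Baby table (119^j mod 227 for j=0..15):
  0:1  1:119  2:87  3:138  4:78  5:202  6:203  7:95
  8:182  9:93  10:171  11:146  12:122  13:217  14:172  15:38
Giant step factor: 119^(-16) ≡ 63 (mod 227).
Scan 194·63^i mod 227 for i = 0, 1, …:
  i=0: 194   i=1: 191   i=2: 2   i=3: 126
  i=4: 220   i=5: 13   i=6: 138
Match at i=6, j=3: x = 6·16 + 3 = 99.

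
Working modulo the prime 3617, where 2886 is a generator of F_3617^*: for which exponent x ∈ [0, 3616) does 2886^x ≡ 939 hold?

2895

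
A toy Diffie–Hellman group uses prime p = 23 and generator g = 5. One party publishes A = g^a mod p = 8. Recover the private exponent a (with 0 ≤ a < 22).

6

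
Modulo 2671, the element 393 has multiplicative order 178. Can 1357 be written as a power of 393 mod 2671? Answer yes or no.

1357 ∈ ⟨393⟩ iff 1357^178 ≡ 1 (mod 2671), since |⟨393⟩| = 178.
1357^178 mod 2671 = 2198.
Since 2198 ≠ 1, 1357 does not lie in the subgroup.

no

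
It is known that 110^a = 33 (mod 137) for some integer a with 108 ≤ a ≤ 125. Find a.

Compute 110^108 mod 137 = 14, then multiply by 110 repeatedly:
  110^108=14  110^109=33
Found 33 at exponent 109.

109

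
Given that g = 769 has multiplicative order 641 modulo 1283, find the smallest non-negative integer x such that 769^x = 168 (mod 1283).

Baby-step giant-step with m = ceil(sqrt(641)) = 26.
Baby table (769^j mod 1283 for j=0..25):
  0:1  1:769  2:1181  3:1108  4:140  5:1171  6:1116  7:1160
  8:355  9:999  10:997  11:742  12:946  13:13  14:1016  15:1240
  16:291  17:537  18:1110  19:395  20:967  21:766  22:157  23:131
  24:665  25:751
Giant step factor: 769^(-26) ≡ 372 (mod 1283).
Scan 168·372^i mod 1283 for i = 0, 1, …:
  i=0: 168   i=1: 912   i=2: 552   i=3: 64
  i=4: 714   i=5: 27   i=6: 1063   i=7: 272
  i=8: 1110
Match at i=8, j=18: x = 8·26 + 18 = 226.

226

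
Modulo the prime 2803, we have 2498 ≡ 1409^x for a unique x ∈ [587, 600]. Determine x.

598

Compute 1409^587 mod 2803 = 1247, then multiply by 1409 repeatedly:
  1409^587=1247  1409^588=2345  1409^589=2171  1409^590=866  1409^591=889
  1409^592=2463  1409^593=253  1409^594=496  1409^595=917  1409^596=2673
  1409^597=1828  1409^598=2498
Found 2498 at exponent 598.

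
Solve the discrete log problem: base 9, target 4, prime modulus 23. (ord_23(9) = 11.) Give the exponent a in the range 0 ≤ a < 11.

7

Successive powers of 9 modulo 23:
  9^0=1  9^1=9  9^2=12  9^3=16  9^4=6  9^5=8
  9^6=3  9^7=4
So 9^7 ≡ 4 (mod 23), giving a = 7.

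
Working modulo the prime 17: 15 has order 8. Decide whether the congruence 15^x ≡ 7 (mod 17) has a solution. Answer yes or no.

no

⟨15⟩ has order 8; its elements mod 17 are {1, 2, 4, 8, 9, 13, 15, 16}.
7 is not in this set.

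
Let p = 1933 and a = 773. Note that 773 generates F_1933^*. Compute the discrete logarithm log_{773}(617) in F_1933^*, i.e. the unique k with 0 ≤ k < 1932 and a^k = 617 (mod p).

1120

Baby-step giant-step with m = ceil(sqrt(1932)) = 44.
Baby table (773^j mod 1933 for j=0..43):
  0:1  1:773  2:232  3:1500  4:1633  5:60  6:1921  7:389
  8:1082  9:1330  10:1667  11:1213  12:144  13:1131  14:547  15:1437
  16:1259  17:908  18:205  19:1892  20:1168  21:153  22:356  23:702
  24:1406  25:492  26:1448  27:97  28:1527  29:1241  30:525  31:1828
  32:21  33:769  34:1006  35:572  36:1432  37:1260  38:1681  39:437
  40:1459  41:868  42:213  43:344
Giant step factor: 773^(-44) ≡ 590 (mod 1933).
Scan 617·590^i mod 1933 for i = 0, 1, …:
  i=0: 617   i=1: 626   i=2: 137   i=3: 1577
  i=4: 657   i=5: 1030   i=6: 738   i=7: 495
  i=8: 167   i=9: 1880     …   i=24: 441
  i=25: 1168
Match at i=25, j=20: k = 25·44 + 20 = 1120.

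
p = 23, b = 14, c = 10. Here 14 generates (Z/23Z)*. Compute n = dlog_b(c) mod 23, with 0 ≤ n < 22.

19

Successive powers of 14 modulo 23:
  14^0=1  14^1=14  14^2=12  14^3=7  14^4=6  14^5=15
  14^6=3  14^7=19  14^8=13  14^9=21  14^10=18  14^11=22
  14^12=9  14^13=11  14^14=16  14^15=17  14^16=8  14^17=20
  14^18=4  14^19=10
So 14^19 ≡ 10 (mod 23), giving n = 19.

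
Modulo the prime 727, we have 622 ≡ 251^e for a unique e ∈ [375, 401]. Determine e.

Compute 251^375 mod 727 = 506, then multiply by 251 repeatedly:
  251^375=506  251^376=508  251^377=283  251^378=514  251^379=335
  251^380=480  251^381=525  251^382=188  251^383=660  251^384=631
  251^385=622
Found 622 at exponent 385.

385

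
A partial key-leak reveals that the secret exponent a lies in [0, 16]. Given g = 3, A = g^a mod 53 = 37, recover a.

Compute 3^0 mod 53 = 1, then multiply by 3 repeatedly:
  3^0=1  3^1=3  3^2=9  3^3=27  3^4=28
  3^5=31  3^6=40  3^7=14  3^8=42  3^9=20
  3^10=7  3^11=21  3^12=10  3^13=30  3^14=37
Found 37 at exponent 14.

14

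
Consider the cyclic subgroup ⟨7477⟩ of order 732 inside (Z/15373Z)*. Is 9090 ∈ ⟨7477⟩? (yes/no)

no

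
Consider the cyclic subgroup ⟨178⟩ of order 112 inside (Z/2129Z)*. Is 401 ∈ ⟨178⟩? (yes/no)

401 ∈ ⟨178⟩ iff 401^112 ≡ 1 (mod 2129), since |⟨178⟩| = 112.
401^112 mod 2129 = 1.
Since 1 = 1, 401 lies in the subgroup.

yes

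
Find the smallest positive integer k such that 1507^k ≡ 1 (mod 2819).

1409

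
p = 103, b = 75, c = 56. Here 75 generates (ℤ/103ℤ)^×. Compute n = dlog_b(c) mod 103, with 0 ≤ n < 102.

68

Baby-step giant-step with m = ceil(sqrt(102)) = 11.
Baby table (75^j mod 103 for j=0..10):
  0:1  1:75  2:63  3:90  4:55  5:5  6:66  7:6
  8:38  9:69  10:25
Giant step factor: 75^(-11) ≡ 54 (mod 103).
Scan 56·54^i mod 103 for i = 0, 1, …:
  i=0: 56   i=1: 37   i=2: 41   i=3: 51
  i=4: 76   i=5: 87   i=6: 63
Match at i=6, j=2: n = 6·11 + 2 = 68.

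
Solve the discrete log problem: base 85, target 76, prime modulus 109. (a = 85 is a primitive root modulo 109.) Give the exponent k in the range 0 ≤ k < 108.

81

Baby-step giant-step with m = ceil(sqrt(108)) = 11.
Baby table (85^j mod 109 for j=0..10):
  0:1  1:85  2:31  3:19  4:89  5:44  6:34  7:56
  8:73  9:101  10:83
Giant step factor: 85^(-11) ≡ 69 (mod 109).
Scan 76·69^i mod 109 for i = 0, 1, …:
  i=0: 76   i=1: 12   i=2: 65   i=3: 16
  i=4: 14   i=5: 94   i=6: 55   i=7: 89
Match at i=7, j=4: k = 7·11 + 4 = 81.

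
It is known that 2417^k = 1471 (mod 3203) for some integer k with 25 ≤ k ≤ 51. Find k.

50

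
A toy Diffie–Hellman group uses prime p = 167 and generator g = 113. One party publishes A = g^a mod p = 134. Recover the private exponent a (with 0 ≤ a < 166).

21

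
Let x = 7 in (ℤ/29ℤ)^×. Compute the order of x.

7

The order of 7 must divide p − 1 = 28 = 2^2 · 7.
Divisors: 1, 2, 4, 7, 14, 28.
Check each in increasing order: 7^1 ≡ 7;  7^2 ≡ 20;  7^4 ≡ 23;  7^7 ≡ 1.
Smallest exponent giving 1 is 7.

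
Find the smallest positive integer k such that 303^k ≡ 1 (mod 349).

348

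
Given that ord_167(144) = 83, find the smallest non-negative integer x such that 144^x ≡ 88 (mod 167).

30

Successive powers of 144 modulo 167:
  144^0=1  144^1=144  144^2=28  144^3=24  144^4=116  144^5=4
  144^6=75  144^7=112  144^8=96  144^9=130  144^10=16  144^11=133
  144^12=114  144^13=50  144^14=19  144^15=64  144^16=31  144^17=122
  144^18=33  144^19=76  144^20=89  144^21=124  144^22=154  144^23=132
  144^24=137  144^25=22  144^26=162  144^27=115  144^28=27  144^29=47
  144^30=88
So 144^30 ≡ 88 (mod 167), giving x = 30.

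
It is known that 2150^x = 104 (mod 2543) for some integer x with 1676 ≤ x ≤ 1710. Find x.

Compute 2150^1676 mod 2543 = 619, then multiply by 2150 repeatedly:
  2150^1676=619  2150^1677=861  2150^1678=2389  2150^1679=2033  2150^1680=2076
  2150^1681=435  2150^1682=1969  2150^1683=1798  2150^1684=340  2150^1685=1159
  2150^1686=2253  2150^1687=2078  2150^1688=2192  2150^1689=621  2150^1690=75
  2150^1691=1041  2150^1692=310  2150^1693=234  2150^1694=2129  2150^1695=2493
  2150^1696=1849  2150^1697=641  2150^1698=2387  2150^1699=276  2150^1700=881
  2150^1701=2158  2150^1702=1268  2150^1703=104
Found 104 at exponent 1703.

1703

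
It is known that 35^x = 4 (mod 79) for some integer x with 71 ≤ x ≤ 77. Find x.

74

Compute 35^71 mod 79 = 7, then multiply by 35 repeatedly:
  35^71=7  35^72=8  35^73=43  35^74=4
Found 4 at exponent 74.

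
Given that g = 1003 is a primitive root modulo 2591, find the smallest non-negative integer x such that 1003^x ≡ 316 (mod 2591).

958

Baby-step giant-step with m = ceil(sqrt(2590)) = 51.
Baby table (1003^j mod 2591 for j=0..50):
  0:1  1:1003  2:701  3:942  4:1702  5:2228  6:1242  7:2046
  8:66  9:1423  10:2219  11:2579  12:919  13:1952  14:1651  15:304
  16:1765  17:642  18:1358  19:1799  20:1061  21:1873  22:144  23:1927
  24:2486  25:916  26:1534  27:2139  28:69  29:1841  30:1731  31:223
  32:843  33:863  34:195  35:1260  36:1963  37:2320  38:242  39:1763
  40:1227  41:2547  42:2506  43:248  44:8  45:251  46:426  47:2354
  48:661  49:2278  50:2163
Giant step factor: 1003^(-51) ≡ 684 (mod 2591).
Scan 316·684^i mod 2591 for i = 0, 1, …:
  i=0: 316   i=1: 1091   i=2: 36   i=3: 1305
  i=4: 1316   i=5: 1067   i=6: 1757   i=7: 2155
  i=8: 2332   i=9: 1623     …   i=17: 695
  i=18: 1227
Match at i=18, j=40: x = 18·51 + 40 = 958.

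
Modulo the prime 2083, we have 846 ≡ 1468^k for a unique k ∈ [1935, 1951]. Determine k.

Compute 1468^1935 mod 2083 = 948, then multiply by 1468 repeatedly:
  1468^1935=948  1468^1936=220  1468^1937=95  1468^1938=1982  1468^1939=1708
  1468^1940=1495  1468^1941=1261  1468^1942=1444  1468^1943=1381  1468^1944=549
  1468^1945=1894  1468^1946=1670  1468^1947=1952  1468^1948=1411  1468^1949=846
Found 846 at exponent 1949.

1949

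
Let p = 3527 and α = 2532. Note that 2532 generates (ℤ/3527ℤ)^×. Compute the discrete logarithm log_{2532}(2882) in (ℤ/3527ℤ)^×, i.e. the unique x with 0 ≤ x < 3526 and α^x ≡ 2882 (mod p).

1401

Baby-step giant-step with m = ceil(sqrt(3526)) = 60.
Baby table (2532^j mod 3527 for j=0..59):
  0:1  1:2532  2:2465  3:2117  4:2731  5:1972  6:2399  7:774
  8:2283  9:3330  10:2030  11:1121  12:2664  13:1624  14:3013  15:15
  16:2710  17:1705  18:12  19:2168  20:1364  21:715  22:1029  23:2502
  24:572  25:2234  26:2707  27:1163  28:3198  29:2871  30:225  31:1853
  32:886  33:180  34:777  35:2825  36:144  37:1327  38:2260  39:1526
  40:1767  41:1808  42:3337  43:2119  44:741  45:3375  46:3106  47:2709
  48:2700  49:1074  50:51  51:2160  52:2270  53:2157  54:1728  55:1816
  56:2431  57:677  58:42  59:534
Giant step factor: 2532^(-60) ≡ 1335 (mod 3527).
Scan 2882·1335^i mod 3527 for i = 0, 1, …:
  i=0: 2882   i=1: 3040   i=2: 2350   i=3: 1747
  i=4: 898   i=5: 3177   i=6: 1841   i=7: 2943
  i=8: 3354   i=9: 1827     …   i=22: 2801
  i=23: 715
Match at i=23, j=21: x = 23·60 + 21 = 1401.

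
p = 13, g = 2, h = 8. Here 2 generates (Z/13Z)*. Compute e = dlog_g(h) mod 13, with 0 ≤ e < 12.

3

Successive powers of 2 modulo 13:
  2^0=1  2^1=2  2^2=4  2^3=8
So 2^3 ≡ 8 (mod 13), giving e = 3.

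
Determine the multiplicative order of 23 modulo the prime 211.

10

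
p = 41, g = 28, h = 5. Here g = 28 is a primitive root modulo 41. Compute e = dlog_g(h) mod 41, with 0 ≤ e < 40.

2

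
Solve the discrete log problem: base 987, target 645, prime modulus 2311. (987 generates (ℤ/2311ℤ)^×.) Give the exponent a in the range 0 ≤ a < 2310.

1775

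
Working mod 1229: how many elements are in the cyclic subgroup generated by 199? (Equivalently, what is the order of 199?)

614

The order of 199 must divide p − 1 = 1228 = 2^2 · 307.
Divisors: 1, 2, 4, 307, 614, 1228.
Check each in increasing order: 199^1 ≡ 199;  199^2 ≡ 273;  199^4 ≡ 789;  199^307 ≡ 1228;  199^614 ≡ 1.
Smallest exponent giving 1 is 614.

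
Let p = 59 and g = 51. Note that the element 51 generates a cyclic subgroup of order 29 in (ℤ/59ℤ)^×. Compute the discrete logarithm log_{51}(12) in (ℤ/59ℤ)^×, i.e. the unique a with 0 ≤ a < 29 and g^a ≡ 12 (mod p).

27

Successive powers of 51 modulo 59:
  51^0=1  51^1=51  51^2=5  51^3=19  51^4=25  51^5=36
  51^6=7  51^7=3  51^8=35  51^9=15  51^10=57  51^11=16
  51^12=49  51^13=21  51^14=9  51^15=46  51^16=45  51^17=53
  51^18=48  51^19=29  51^20=4  51^21=27  51^22=20  51^23=17
  51^24=41  51^25=26  51^26=28  51^27=12
So 51^27 ≡ 12 (mod 59), giving a = 27.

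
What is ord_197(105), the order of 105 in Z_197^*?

The order of 105 must divide p − 1 = 196 = 2^2 · 7^2.
Divisors: 1, 2, 4, 7, 14, 28, 49, 98, 196.
Check each in increasing order: 105^1 ≡ 105;  105^2 ≡ 190;  105^4 ≡ 49;  105^7 ≡ 36;  105^14 ≡ 114;  105^28 ≡ 191;  105^49 ≡ 1.
Smallest exponent giving 1 is 49.

49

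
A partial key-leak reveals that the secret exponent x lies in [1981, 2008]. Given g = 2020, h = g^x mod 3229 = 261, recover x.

Compute 2020^1981 mod 3229 = 497, then multiply by 2020 repeatedly:
  2020^1981=497  2020^1982=2950  2020^1983=1495  2020^1984=785  2020^1985=261
Found 261 at exponent 1985.

1985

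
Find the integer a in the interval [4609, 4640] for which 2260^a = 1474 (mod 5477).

Compute 2260^4609 mod 5477 = 5465, then multiply by 2260 repeatedly:
  2260^4609=5465  2260^4610=265  2260^4611=1907  2260^4612=4898  2260^4613=463
  2260^4614=273  2260^4615=3556  2260^4616=1801  2260^4617=849  2260^4618=1790
  2260^4619=3374  2260^4620=1256  2260^4621=1474
Found 1474 at exponent 4621.

4621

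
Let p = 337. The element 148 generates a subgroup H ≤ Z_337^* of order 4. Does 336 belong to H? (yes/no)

336 ∈ ⟨148⟩ iff 336^4 ≡ 1 (mod 337), since |⟨148⟩| = 4.
336^4 mod 337 = 1.
Since 1 = 1, 336 lies in the subgroup.

yes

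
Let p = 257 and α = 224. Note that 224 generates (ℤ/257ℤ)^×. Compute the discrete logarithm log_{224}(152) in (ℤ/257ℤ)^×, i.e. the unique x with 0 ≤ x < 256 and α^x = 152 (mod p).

41

Baby-step giant-step with m = ceil(sqrt(256)) = 16.
Baby table (224^j mod 257 for j=0..15):
  0:1  1:224  2:61  3:43  4:123  5:53  6:50  7:149
  8:223  9:94  10:239  11:80  12:187  13:254  14:99  15:74
Giant step factor: 224^(-16) ≡ 255 (mod 257).
Scan 152·255^i mod 257 for i = 0, 1, …:
  i=0: 152   i=1: 210   i=2: 94
Match at i=2, j=9: x = 2·16 + 9 = 41.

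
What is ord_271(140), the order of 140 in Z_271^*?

The order of 140 must divide p − 1 = 270 = 2 · 3^3 · 5.
Divisors: 1, 2, 3, 5, 6, 9, 10, 15, 18, 27, 30, 45, 54, 90, 135, 270.
Check each in increasing order: 140^1 ≡ 140;  140^2 ≡ 88;  140^3 ≡ 125;  140^5 ≡ 160;  140^6 ≡ 178;  140^9 ≡ 28;  140^10 ≡ 126;  140^15 ≡ 106;  140^18 ≡ 242;  140^27 ≡ 1.
Smallest exponent giving 1 is 27.

27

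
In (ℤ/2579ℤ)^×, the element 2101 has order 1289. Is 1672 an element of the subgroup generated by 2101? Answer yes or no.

1672 ∈ ⟨2101⟩ iff 1672^1289 ≡ 1 (mod 2579), since |⟨2101⟩| = 1289.
1672^1289 mod 2579 = 1.
Since 1 = 1, 1672 lies in the subgroup.

yes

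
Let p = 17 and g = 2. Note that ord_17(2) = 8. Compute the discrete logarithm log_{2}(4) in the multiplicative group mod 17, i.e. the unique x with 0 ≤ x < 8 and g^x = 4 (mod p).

2

Successive powers of 2 modulo 17:
  2^0=1  2^1=2  2^2=4
So 2^2 ≡ 4 (mod 17), giving x = 2.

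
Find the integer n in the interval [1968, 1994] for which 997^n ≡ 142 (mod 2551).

1990

Compute 997^1968 mod 2551 = 1088, then multiply by 997 repeatedly:
  997^1968=1088  997^1969=561  997^1970=648  997^1971=653  997^1972=536
  997^1973=1233  997^1974=2270  997^1975=453  997^1976=114  997^1977=1414
  997^1978=1606  997^1979=1705  997^1980=919  997^1981=434  997^1982=1579
  997^1983=296  997^1984=1747  997^1985=1977  997^1986=1697  997^1987=596
  997^1988=2380  997^1989=430  997^1990=142
Found 142 at exponent 1990.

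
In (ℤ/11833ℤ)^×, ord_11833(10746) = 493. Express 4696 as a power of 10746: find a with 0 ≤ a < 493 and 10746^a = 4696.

Baby-step giant-step with m = ceil(sqrt(493)) = 23.
Baby table (10746^j mod 11833 for j=0..22):
  0:1  1:10746  2:10102  3:150  4:2612  5:676  6:10667  7:1311
  8:6736  9:2595  10:7322  11:4595  12:10594  13:9664  14:2936  15:3478
  16:5974  17:2579  18:1048  19:8625  20:8194  21:3371  22:3953
Giant step factor: 10746^(-23) ≡ 6434 (mod 11833).
Scan 4696·6434^i mod 11833 for i = 0, 1, …:
  i=0: 4696   i=1: 4415   i=2: 6910   i=3: 2359
  i=4: 7900   i=5: 5865   i=6: 11806   i=7: 3777
  i=8: 8069   i=9: 4575     …   i=13: 9803
  i=14: 2612
Match at i=14, j=4: a = 14·23 + 4 = 326.

326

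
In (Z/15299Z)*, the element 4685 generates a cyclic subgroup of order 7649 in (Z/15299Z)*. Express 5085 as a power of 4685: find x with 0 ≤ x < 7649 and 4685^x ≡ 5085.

3057

Baby-step giant-step with m = ceil(sqrt(7649)) = 88.
Baby table (4685^j mod 15299 for j=0..87):
  0:1  1:4685  2:10459  3:13017  4:2831  5:14301  6:5864  7:11135
  8:13184  9:4977  10:1569  11:7245  12:9643  13:14807  14:5129  15:9935
  16:5917  17:14656  18:1448  19:6423  20:13921  21:248  22:14455  23:8301
  24:127  25:13633  26:12579  27:867  28:7660  29:10945  30:10376  31:6637
  32:6777  33:4820  34:376  35:2175  36:741  37:14011  38:8825  39:7227
  40:1808  41:10133  42:308  43:4874  44:8582  45:898  46:15204  47:13895
  48:830  49:2604  50:6437  51:3016  52:8983  53:13105  54:2038  55:1454
  56:3935  57:180  58:1855  59:843  60:2313  61:4713  62:3948  63:15188
  64:131  65:1775  66:8518  67:7038  68:3685  69:6953  70:3234  71:5280
  72:13616  73:9429  74:6652  75:557  76:8715  77:12043  78:14042  79:1070
  80:10177  81:7561  82:6100  83:15267  84:3070  85:1890  86:11828  87:1202
Giant step factor: 4685^(-88) ≡ 7215 (mod 15299).
Scan 5085·7215^i mod 15299 for i = 0, 1, …:
  i=0: 5085   i=1: 1273   i=2: 5295   i=3: 1822
  i=4: 3889   i=5: 769   i=6: 10097   i=7: 11316
  i=8: 9476   i=9: 13408     …   i=33: 3605
  i=34: 1775
Match at i=34, j=65: x = 34·88 + 65 = 3057.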